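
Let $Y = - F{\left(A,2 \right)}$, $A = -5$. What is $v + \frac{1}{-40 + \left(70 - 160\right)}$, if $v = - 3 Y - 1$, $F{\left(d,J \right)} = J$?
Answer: $\frac{649}{130} \approx 4.9923$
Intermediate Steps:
$Y = -2$ ($Y = \left(-1\right) 2 = -2$)
$v = 5$ ($v = \left(-3\right) \left(-2\right) - 1 = 6 - 1 = 5$)
$v + \frac{1}{-40 + \left(70 - 160\right)} = 5 + \frac{1}{-40 + \left(70 - 160\right)} = 5 + \frac{1}{-40 - 90} = 5 + \frac{1}{-130} = 5 - \frac{1}{130} = \frac{649}{130}$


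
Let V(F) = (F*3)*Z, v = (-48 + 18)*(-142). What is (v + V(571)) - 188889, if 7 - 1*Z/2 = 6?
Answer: -181203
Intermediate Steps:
Z = 2 (Z = 14 - 2*6 = 14 - 12 = 2)
v = 4260 (v = -30*(-142) = 4260)
V(F) = 6*F (V(F) = (F*3)*2 = (3*F)*2 = 6*F)
(v + V(571)) - 188889 = (4260 + 6*571) - 188889 = (4260 + 3426) - 188889 = 7686 - 188889 = -181203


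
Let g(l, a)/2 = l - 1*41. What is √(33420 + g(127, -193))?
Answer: 2*√8398 ≈ 183.28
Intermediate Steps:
g(l, a) = -82 + 2*l (g(l, a) = 2*(l - 1*41) = 2*(l - 41) = 2*(-41 + l) = -82 + 2*l)
√(33420 + g(127, -193)) = √(33420 + (-82 + 2*127)) = √(33420 + (-82 + 254)) = √(33420 + 172) = √33592 = 2*√8398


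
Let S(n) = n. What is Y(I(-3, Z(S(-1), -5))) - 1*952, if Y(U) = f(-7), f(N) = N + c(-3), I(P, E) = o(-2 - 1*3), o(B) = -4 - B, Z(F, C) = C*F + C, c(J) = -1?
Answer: -960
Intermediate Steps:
Z(F, C) = C + C*F
I(P, E) = 1 (I(P, E) = -4 - (-2 - 1*3) = -4 - (-2 - 3) = -4 - 1*(-5) = -4 + 5 = 1)
f(N) = -1 + N (f(N) = N - 1 = -1 + N)
Y(U) = -8 (Y(U) = -1 - 7 = -8)
Y(I(-3, Z(S(-1), -5))) - 1*952 = -8 - 1*952 = -8 - 952 = -960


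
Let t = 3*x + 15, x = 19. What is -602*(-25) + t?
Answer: 15122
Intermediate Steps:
t = 72 (t = 3*19 + 15 = 57 + 15 = 72)
-602*(-25) + t = -602*(-25) + 72 = 15050 + 72 = 15122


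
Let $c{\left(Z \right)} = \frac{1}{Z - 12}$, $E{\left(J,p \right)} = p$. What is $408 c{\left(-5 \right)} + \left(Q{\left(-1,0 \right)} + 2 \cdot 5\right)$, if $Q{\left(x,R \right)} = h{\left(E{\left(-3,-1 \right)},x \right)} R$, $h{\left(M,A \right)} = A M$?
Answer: $-14$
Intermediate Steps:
$Q{\left(x,R \right)} = - R x$ ($Q{\left(x,R \right)} = x \left(-1\right) R = - x R = - R x$)
$c{\left(Z \right)} = \frac{1}{-12 + Z}$
$408 c{\left(-5 \right)} + \left(Q{\left(-1,0 \right)} + 2 \cdot 5\right) = \frac{408}{-12 - 5} + \left(\left(-1\right) 0 \left(-1\right) + 2 \cdot 5\right) = \frac{408}{-17} + \left(0 + 10\right) = 408 \left(- \frac{1}{17}\right) + 10 = -24 + 10 = -14$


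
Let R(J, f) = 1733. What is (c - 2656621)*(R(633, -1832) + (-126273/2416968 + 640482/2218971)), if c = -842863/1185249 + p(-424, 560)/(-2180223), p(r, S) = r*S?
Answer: -590876592103586680448018020794119/128324412869604519887982 ≈ -4.6046e+9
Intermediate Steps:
p(r, S) = S*r
c = -518734591963/861369043509 (c = -842863/1185249 + (560*(-424))/(-2180223) = -842863*1/1185249 - 237440*(-1/2180223) = -842863/1185249 + 237440/2180223 = -518734591963/861369043509 ≈ -0.60222)
(c - 2656621)*(R(633, -1832) + (-126273/2416968 + 640482/2218971)) = (-518734591963/861369043509 - 2656621)*(1733 + (-126273/2416968 + 640482/2218971)) = -2288331608470515052*(1733 + (-126273*1/2416968 + 640482*(1/2218971)))/861369043509 = -2288331608470515052*(1733 + (-42091/805656 + 213494/739657))/861369043509 = -2288331608470515052*(1733 + 140869819277/595909099992)/861369043509 = -2288331608470515052/861369043509*1032851340105413/595909099992 = -590876592103586680448018020794119/128324412869604519887982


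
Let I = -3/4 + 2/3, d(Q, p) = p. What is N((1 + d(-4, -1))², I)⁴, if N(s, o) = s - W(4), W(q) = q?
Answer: 256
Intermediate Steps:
I = -1/12 (I = -3*¼ + 2*(⅓) = -¾ + ⅔ = -1/12 ≈ -0.083333)
N(s, o) = -4 + s (N(s, o) = s - 1*4 = s - 4 = -4 + s)
N((1 + d(-4, -1))², I)⁴ = (-4 + (1 - 1)²)⁴ = (-4 + 0²)⁴ = (-4 + 0)⁴ = (-4)⁴ = 256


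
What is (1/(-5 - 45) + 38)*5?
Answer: 1899/10 ≈ 189.90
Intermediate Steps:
(1/(-5 - 45) + 38)*5 = (1/(-50) + 38)*5 = (-1/50 + 38)*5 = (1899/50)*5 = 1899/10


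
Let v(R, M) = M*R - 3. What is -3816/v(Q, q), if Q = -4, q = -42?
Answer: -1272/55 ≈ -23.127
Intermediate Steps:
v(R, M) = -3 + M*R
-3816/v(Q, q) = -3816/(-3 - 42*(-4)) = -3816/(-3 + 168) = -3816/165 = -3816*1/165 = -1272/55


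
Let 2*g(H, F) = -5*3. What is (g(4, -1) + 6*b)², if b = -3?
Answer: 2601/4 ≈ 650.25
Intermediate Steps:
g(H, F) = -15/2 (g(H, F) = (-5*3)/2 = (½)*(-15) = -15/2)
(g(4, -1) + 6*b)² = (-15/2 + 6*(-3))² = (-15/2 - 18)² = (-51/2)² = 2601/4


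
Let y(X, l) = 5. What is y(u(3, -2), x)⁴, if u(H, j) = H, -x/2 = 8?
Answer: 625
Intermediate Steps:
x = -16 (x = -2*8 = -16)
y(u(3, -2), x)⁴ = 5⁴ = 625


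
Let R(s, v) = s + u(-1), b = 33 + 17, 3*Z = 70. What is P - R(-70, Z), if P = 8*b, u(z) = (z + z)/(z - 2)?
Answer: 1408/3 ≈ 469.33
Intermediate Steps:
Z = 70/3 (Z = (1/3)*70 = 70/3 ≈ 23.333)
u(z) = 2*z/(-2 + z) (u(z) = (2*z)/(-2 + z) = 2*z/(-2 + z))
b = 50
P = 400 (P = 8*50 = 400)
R(s, v) = 2/3 + s (R(s, v) = s + 2*(-1)/(-2 - 1) = s + 2*(-1)/(-3) = s + 2*(-1)*(-1/3) = s + 2/3 = 2/3 + s)
P - R(-70, Z) = 400 - (2/3 - 70) = 400 - 1*(-208/3) = 400 + 208/3 = 1408/3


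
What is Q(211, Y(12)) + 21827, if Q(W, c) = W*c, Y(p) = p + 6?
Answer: 25625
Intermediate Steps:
Y(p) = 6 + p
Q(211, Y(12)) + 21827 = 211*(6 + 12) + 21827 = 211*18 + 21827 = 3798 + 21827 = 25625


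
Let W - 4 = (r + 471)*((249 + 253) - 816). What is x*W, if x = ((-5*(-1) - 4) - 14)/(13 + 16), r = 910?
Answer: 5637190/29 ≈ 1.9439e+5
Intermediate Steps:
W = -433630 (W = 4 + (910 + 471)*((249 + 253) - 816) = 4 + 1381*(502 - 816) = 4 + 1381*(-314) = 4 - 433634 = -433630)
x = -13/29 (x = ((5 - 4) - 14)/29 = (1 - 14)*(1/29) = -13*1/29 = -13/29 ≈ -0.44828)
x*W = -13/29*(-433630) = 5637190/29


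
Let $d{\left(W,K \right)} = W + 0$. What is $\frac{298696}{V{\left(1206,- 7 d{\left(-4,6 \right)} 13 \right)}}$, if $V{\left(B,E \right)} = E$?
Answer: $\frac{74674}{91} \approx 820.59$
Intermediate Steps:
$d{\left(W,K \right)} = W$
$\frac{298696}{V{\left(1206,- 7 d{\left(-4,6 \right)} 13 \right)}} = \frac{298696}{\left(-7\right) \left(-4\right) 13} = \frac{298696}{28 \cdot 13} = \frac{298696}{364} = 298696 \cdot \frac{1}{364} = \frac{74674}{91}$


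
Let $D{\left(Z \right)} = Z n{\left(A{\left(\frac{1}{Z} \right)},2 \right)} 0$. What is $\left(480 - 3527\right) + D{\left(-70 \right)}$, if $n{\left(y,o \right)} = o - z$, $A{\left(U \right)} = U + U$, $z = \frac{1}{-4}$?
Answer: $-3047$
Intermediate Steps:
$z = - \frac{1}{4} \approx -0.25$
$A{\left(U \right)} = 2 U$
$n{\left(y,o \right)} = \frac{1}{4} + o$ ($n{\left(y,o \right)} = o - - \frac{1}{4} = o + \frac{1}{4} = \frac{1}{4} + o$)
$D{\left(Z \right)} = 0$ ($D{\left(Z \right)} = Z \left(\frac{1}{4} + 2\right) 0 = Z \frac{9}{4} \cdot 0 = \frac{9 Z}{4} \cdot 0 = 0$)
$\left(480 - 3527\right) + D{\left(-70 \right)} = \left(480 - 3527\right) + 0 = -3047 + 0 = -3047$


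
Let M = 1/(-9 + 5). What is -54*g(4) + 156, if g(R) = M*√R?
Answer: 183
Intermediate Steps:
M = -¼ (M = 1/(-4) = -¼ ≈ -0.25000)
g(R) = -√R/4
-54*g(4) + 156 = -(-27)*√4/2 + 156 = -(-27)*2/2 + 156 = -54*(-½) + 156 = 27 + 156 = 183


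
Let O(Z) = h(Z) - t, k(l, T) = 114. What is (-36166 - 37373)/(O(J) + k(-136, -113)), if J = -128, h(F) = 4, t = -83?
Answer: -24513/67 ≈ -365.87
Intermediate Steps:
O(Z) = 87 (O(Z) = 4 - 1*(-83) = 4 + 83 = 87)
(-36166 - 37373)/(O(J) + k(-136, -113)) = (-36166 - 37373)/(87 + 114) = -73539/201 = -73539*1/201 = -24513/67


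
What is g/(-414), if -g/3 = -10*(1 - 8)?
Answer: 35/69 ≈ 0.50725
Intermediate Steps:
g = -210 (g = -(-30)*(1 - 8) = -(-30)*(-7) = -3*70 = -210)
g/(-414) = -210/(-414) = -210*(-1/414) = 35/69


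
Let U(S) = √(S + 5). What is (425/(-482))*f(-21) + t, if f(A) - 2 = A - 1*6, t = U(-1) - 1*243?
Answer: -105537/482 ≈ -218.96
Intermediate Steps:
U(S) = √(5 + S)
t = -241 (t = √(5 - 1) - 1*243 = √4 - 243 = 2 - 243 = -241)
f(A) = -4 + A (f(A) = 2 + (A - 1*6) = 2 + (A - 6) = 2 + (-6 + A) = -4 + A)
(425/(-482))*f(-21) + t = (425/(-482))*(-4 - 21) - 241 = (425*(-1/482))*(-25) - 241 = -425/482*(-25) - 241 = 10625/482 - 241 = -105537/482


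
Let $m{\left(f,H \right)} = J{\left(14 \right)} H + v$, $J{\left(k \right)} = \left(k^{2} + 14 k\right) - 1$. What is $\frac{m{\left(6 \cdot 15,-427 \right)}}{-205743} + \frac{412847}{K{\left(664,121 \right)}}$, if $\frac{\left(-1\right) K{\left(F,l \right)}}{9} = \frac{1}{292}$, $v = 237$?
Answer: $- \frac{8267529851084}{617229} \approx -1.3395 \cdot 10^{7}$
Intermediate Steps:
$J{\left(k \right)} = -1 + k^{2} + 14 k$
$K{\left(F,l \right)} = - \frac{9}{292}$
$m{\left(f,H \right)} = 237 + 391 H$ ($m{\left(f,H \right)} = \left(-1 + 14^{2} + 14 \cdot 14\right) H + 237 = \left(-1 + 196 + 196\right) H + 237 = 391 H + 237 = 237 + 391 H$)
$\frac{m{\left(6 \cdot 15,-427 \right)}}{-205743} + \frac{412847}{K{\left(664,121 \right)}} = \frac{237 + 391 \left(-427\right)}{-205743} + \frac{412847}{- \frac{9}{292}} = \left(237 - 166957\right) \left(- \frac{1}{205743}\right) + 412847 \left(- \frac{292}{9}\right) = \left(-166720\right) \left(- \frac{1}{205743}\right) - \frac{120551324}{9} = \frac{166720}{205743} - \frac{120551324}{9} = - \frac{8267529851084}{617229}$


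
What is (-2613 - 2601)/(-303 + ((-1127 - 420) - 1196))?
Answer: 2607/1523 ≈ 1.7118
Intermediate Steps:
(-2613 - 2601)/(-303 + ((-1127 - 420) - 1196)) = -5214/(-303 + (-1547 - 1196)) = -5214/(-303 - 2743) = -5214/(-3046) = -5214*(-1/3046) = 2607/1523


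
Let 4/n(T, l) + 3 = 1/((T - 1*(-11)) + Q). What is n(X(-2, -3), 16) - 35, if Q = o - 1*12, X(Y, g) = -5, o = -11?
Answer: -472/13 ≈ -36.308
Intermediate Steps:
Q = -23 (Q = -11 - 1*12 = -11 - 12 = -23)
n(T, l) = 4/(-3 + 1/(-12 + T)) (n(T, l) = 4/(-3 + 1/((T - 1*(-11)) - 23)) = 4/(-3 + 1/((T + 11) - 23)) = 4/(-3 + 1/((11 + T) - 23)) = 4/(-3 + 1/(-12 + T)))
n(X(-2, -3), 16) - 35 = 4*(12 - 1*(-5))/(-37 + 3*(-5)) - 35 = 4*(12 + 5)/(-37 - 15) - 35 = 4*17/(-52) - 35 = 4*(-1/52)*17 - 35 = -17/13 - 35 = -472/13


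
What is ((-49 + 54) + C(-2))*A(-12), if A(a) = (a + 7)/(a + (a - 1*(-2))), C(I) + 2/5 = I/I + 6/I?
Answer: 13/22 ≈ 0.59091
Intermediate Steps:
C(I) = 3/5 + 6/I (C(I) = -2/5 + (I/I + 6/I) = -2/5 + (1 + 6/I) = 3/5 + 6/I)
A(a) = (7 + a)/(2 + 2*a) (A(a) = (7 + a)/(a + (a + 2)) = (7 + a)/(a + (2 + a)) = (7 + a)/(2 + 2*a))
((-49 + 54) + C(-2))*A(-12) = ((-49 + 54) + (3/5 + 6/(-2)))*((7 - 12)/(2*(1 - 12))) = (5 + (3/5 + 6*(-1/2)))*((1/2)*(-5)/(-11)) = (5 + (3/5 - 3))*((1/2)*(-1/11)*(-5)) = (5 - 12/5)*(5/22) = (13/5)*(5/22) = 13/22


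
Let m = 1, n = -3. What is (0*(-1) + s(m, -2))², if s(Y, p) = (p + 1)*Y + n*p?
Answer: 25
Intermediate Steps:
s(Y, p) = -3*p + Y*(1 + p) (s(Y, p) = (p + 1)*Y - 3*p = (1 + p)*Y - 3*p = Y*(1 + p) - 3*p = -3*p + Y*(1 + p))
(0*(-1) + s(m, -2))² = (0*(-1) + (1 - 3*(-2) + 1*(-2)))² = (0 + (1 + 6 - 2))² = (0 + 5)² = 5² = 25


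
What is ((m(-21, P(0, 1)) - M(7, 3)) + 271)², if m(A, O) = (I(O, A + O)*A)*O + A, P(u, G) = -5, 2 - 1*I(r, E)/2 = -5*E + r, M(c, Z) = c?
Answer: 654694569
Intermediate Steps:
I(r, E) = 4 - 2*r + 10*E (I(r, E) = 4 - 2*(-5*E + r) = 4 - 2*(r - 5*E) = 4 + (-2*r + 10*E) = 4 - 2*r + 10*E)
m(A, O) = A + A*O*(4 + 8*O + 10*A) (m(A, O) = ((4 - 2*O + 10*(A + O))*A)*O + A = ((4 - 2*O + (10*A + 10*O))*A)*O + A = ((4 + 8*O + 10*A)*A)*O + A = (A*(4 + 8*O + 10*A))*O + A = A*O*(4 + 8*O + 10*A) + A = A + A*O*(4 + 8*O + 10*A))
((m(-21, P(0, 1)) - M(7, 3)) + 271)² = ((-21*(1 + 2*(-5)*(2 + 4*(-5) + 5*(-21))) - 1*7) + 271)² = ((-21*(1 + 2*(-5)*(2 - 20 - 105)) - 7) + 271)² = ((-21*(1 + 2*(-5)*(-123)) - 7) + 271)² = ((-21*(1 + 1230) - 7) + 271)² = ((-21*1231 - 7) + 271)² = ((-25851 - 7) + 271)² = (-25858 + 271)² = (-25587)² = 654694569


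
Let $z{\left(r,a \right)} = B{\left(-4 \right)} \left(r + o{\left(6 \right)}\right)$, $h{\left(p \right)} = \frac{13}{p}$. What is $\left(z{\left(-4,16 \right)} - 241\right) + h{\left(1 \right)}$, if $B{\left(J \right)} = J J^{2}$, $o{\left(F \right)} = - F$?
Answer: $412$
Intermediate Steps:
$B{\left(J \right)} = J^{3}$
$z{\left(r,a \right)} = 384 - 64 r$ ($z{\left(r,a \right)} = \left(-4\right)^{3} \left(r - 6\right) = - 64 \left(r - 6\right) = - 64 \left(-6 + r\right) = 384 - 64 r$)
$\left(z{\left(-4,16 \right)} - 241\right) + h{\left(1 \right)} = \left(\left(384 - -256\right) - 241\right) + \frac{13}{1} = \left(\left(384 + 256\right) - 241\right) + 13 \cdot 1 = \left(640 - 241\right) + 13 = 399 + 13 = 412$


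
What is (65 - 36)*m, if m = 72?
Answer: 2088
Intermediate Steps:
(65 - 36)*m = (65 - 36)*72 = 29*72 = 2088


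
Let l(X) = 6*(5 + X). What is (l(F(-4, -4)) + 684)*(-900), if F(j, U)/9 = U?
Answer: -448200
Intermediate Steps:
F(j, U) = 9*U
l(X) = 30 + 6*X
(l(F(-4, -4)) + 684)*(-900) = ((30 + 6*(9*(-4))) + 684)*(-900) = ((30 + 6*(-36)) + 684)*(-900) = ((30 - 216) + 684)*(-900) = (-186 + 684)*(-900) = 498*(-900) = -448200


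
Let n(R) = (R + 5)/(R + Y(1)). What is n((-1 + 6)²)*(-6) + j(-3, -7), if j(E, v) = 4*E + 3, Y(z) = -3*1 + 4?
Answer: -207/13 ≈ -15.923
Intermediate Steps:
Y(z) = 1 (Y(z) = -3 + 4 = 1)
j(E, v) = 3 + 4*E
n(R) = (5 + R)/(1 + R) (n(R) = (R + 5)/(R + 1) = (5 + R)/(1 + R))
n((-1 + 6)²)*(-6) + j(-3, -7) = ((5 + (-1 + 6)²)/(1 + (-1 + 6)²))*(-6) + (3 + 4*(-3)) = ((5 + 5²)/(1 + 5²))*(-6) + (3 - 12) = ((5 + 25)/(1 + 25))*(-6) - 9 = (30/26)*(-6) - 9 = ((1/26)*30)*(-6) - 9 = (15/13)*(-6) - 9 = -90/13 - 9 = -207/13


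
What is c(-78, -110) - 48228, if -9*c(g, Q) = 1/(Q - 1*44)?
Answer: -66844007/1386 ≈ -48228.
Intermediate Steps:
c(g, Q) = -1/(9*(-44 + Q)) (c(g, Q) = -1/(9*(Q - 1*44)) = -1/(9*(Q - 44)) = -1/(9*(-44 + Q)))
c(-78, -110) - 48228 = -1/(-396 + 9*(-110)) - 48228 = -1/(-396 - 990) - 48228 = -1/(-1386) - 48228 = -1*(-1/1386) - 48228 = 1/1386 - 48228 = -66844007/1386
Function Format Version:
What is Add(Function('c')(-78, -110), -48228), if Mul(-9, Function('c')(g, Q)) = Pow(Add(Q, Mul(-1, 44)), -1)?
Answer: Rational(-66844007, 1386) ≈ -48228.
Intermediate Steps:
Function('c')(g, Q) = Mul(Rational(-1, 9), Pow(Add(-44, Q), -1)) (Function('c')(g, Q) = Mul(Rational(-1, 9), Pow(Add(Q, Mul(-1, 44)), -1)) = Mul(Rational(-1, 9), Pow(Add(Q, -44), -1)) = Mul(Rational(-1, 9), Pow(Add(-44, Q), -1)))
Add(Function('c')(-78, -110), -48228) = Add(Mul(-1, Pow(Add(-396, Mul(9, -110)), -1)), -48228) = Add(Mul(-1, Pow(Add(-396, -990), -1)), -48228) = Add(Mul(-1, Pow(-1386, -1)), -48228) = Add(Mul(-1, Rational(-1, 1386)), -48228) = Add(Rational(1, 1386), -48228) = Rational(-66844007, 1386)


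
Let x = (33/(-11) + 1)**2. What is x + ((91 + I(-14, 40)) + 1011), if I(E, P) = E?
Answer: 1092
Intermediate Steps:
x = 4 (x = (33*(-1/11) + 1)**2 = (-3 + 1)**2 = (-2)**2 = 4)
x + ((91 + I(-14, 40)) + 1011) = 4 + ((91 - 14) + 1011) = 4 + (77 + 1011) = 4 + 1088 = 1092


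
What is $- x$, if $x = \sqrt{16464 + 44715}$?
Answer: $- \sqrt{61179} \approx -247.34$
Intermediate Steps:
$x = \sqrt{61179} \approx 247.34$
$- x = - \sqrt{61179}$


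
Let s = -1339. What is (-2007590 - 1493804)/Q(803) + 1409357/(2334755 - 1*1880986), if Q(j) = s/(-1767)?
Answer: -215957708943403/46738207 ≈ -4.6206e+6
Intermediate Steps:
Q(j) = 1339/1767 (Q(j) = -1339/(-1767) = -1339*(-1/1767) = 1339/1767)
(-2007590 - 1493804)/Q(803) + 1409357/(2334755 - 1*1880986) = (-2007590 - 1493804)/(1339/1767) + 1409357/(2334755 - 1*1880986) = -3501394*1767/1339 + 1409357/(2334755 - 1880986) = -475920246/103 + 1409357/453769 = -215957708943403/46738207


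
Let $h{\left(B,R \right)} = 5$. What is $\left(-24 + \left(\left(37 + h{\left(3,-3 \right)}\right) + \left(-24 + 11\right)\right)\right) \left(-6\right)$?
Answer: $-30$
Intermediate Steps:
$\left(-24 + \left(\left(37 + h{\left(3,-3 \right)}\right) + \left(-24 + 11\right)\right)\right) \left(-6\right) = \left(-24 + \left(\left(37 + 5\right) + \left(-24 + 11\right)\right)\right) \left(-6\right) = \left(-24 + \left(42 - 13\right)\right) \left(-6\right) = \left(-24 + 29\right) \left(-6\right) = 5 \left(-6\right) = -30$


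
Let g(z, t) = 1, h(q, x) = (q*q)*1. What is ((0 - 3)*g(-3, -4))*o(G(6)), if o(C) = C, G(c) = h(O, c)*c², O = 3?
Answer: -972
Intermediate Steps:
h(q, x) = q² (h(q, x) = q²*1 = q²)
G(c) = 9*c² (G(c) = 3²*c² = 9*c²)
((0 - 3)*g(-3, -4))*o(G(6)) = ((0 - 3)*1)*(9*6²) = (-3*1)*(9*36) = -3*324 = -972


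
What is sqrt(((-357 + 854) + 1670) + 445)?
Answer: 2*sqrt(653) ≈ 51.108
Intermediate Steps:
sqrt(((-357 + 854) + 1670) + 445) = sqrt((497 + 1670) + 445) = sqrt(2167 + 445) = sqrt(2612) = 2*sqrt(653)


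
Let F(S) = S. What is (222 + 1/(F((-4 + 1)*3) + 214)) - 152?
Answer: 14351/205 ≈ 70.005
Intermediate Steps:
(222 + 1/(F((-4 + 1)*3) + 214)) - 152 = (222 + 1/((-4 + 1)*3 + 214)) - 152 = (222 + 1/(-3*3 + 214)) - 152 = (222 + 1/(-9 + 214)) - 152 = (222 + 1/205) - 152 = 45511/205 - 152 = 14351/205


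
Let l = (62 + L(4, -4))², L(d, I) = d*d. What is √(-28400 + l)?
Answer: 2*I*√5579 ≈ 149.39*I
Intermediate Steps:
L(d, I) = d²
l = 6084 (l = (62 + 4²)² = (62 + 16)² = 78² = 6084)
√(-28400 + l) = √(-28400 + 6084) = √(-22316) = 2*I*√5579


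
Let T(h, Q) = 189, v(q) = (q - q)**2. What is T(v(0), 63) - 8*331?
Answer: -2459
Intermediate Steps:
v(q) = 0 (v(q) = 0**2 = 0)
T(v(0), 63) - 8*331 = 189 - 8*331 = 189 - 1*2648 = 189 - 2648 = -2459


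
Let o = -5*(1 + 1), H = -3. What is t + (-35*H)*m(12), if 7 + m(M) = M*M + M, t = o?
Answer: 15635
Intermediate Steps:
o = -10 (o = -5*2 = -10)
t = -10
m(M) = -7 + M + M² (m(M) = -7 + (M*M + M) = -7 + (M² + M) = -7 + (M + M²) = -7 + M + M²)
t + (-35*H)*m(12) = -10 + (-35*(-3))*(-7 + 12 + 12²) = -10 + 105*(-7 + 12 + 144) = -10 + 105*149 = -10 + 15645 = 15635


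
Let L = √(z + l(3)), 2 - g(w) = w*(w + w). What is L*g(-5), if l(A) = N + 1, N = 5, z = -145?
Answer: -48*I*√139 ≈ -565.91*I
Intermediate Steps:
l(A) = 6 (l(A) = 5 + 1 = 6)
g(w) = 2 - 2*w² (g(w) = 2 - w*(w + w) = 2 - w*2*w = 2 - 2*w²)
L = I*√139 (L = √(-145 + 6) = √(-139) = I*√139 ≈ 11.79*I)
L*g(-5) = (I*√139)*(2 - 2*(-5)²) = (I*√139)*(2 - 2*25) = (I*√139)*(2 - 50) = (I*√139)*(-48) = -48*I*√139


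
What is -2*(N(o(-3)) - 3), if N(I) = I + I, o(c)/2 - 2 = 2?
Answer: -26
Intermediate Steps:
o(c) = 8 (o(c) = 4 + 2*2 = 4 + 4 = 8)
N(I) = 2*I
-2*(N(o(-3)) - 3) = -2*(2*8 - 3) = -2*(16 - 3) = -2*13 = -26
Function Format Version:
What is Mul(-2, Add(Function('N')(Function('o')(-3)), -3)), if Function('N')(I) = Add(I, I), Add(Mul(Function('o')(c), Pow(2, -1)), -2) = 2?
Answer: -26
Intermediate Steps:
Function('o')(c) = 8 (Function('o')(c) = Add(4, Mul(2, 2)) = Add(4, 4) = 8)
Function('N')(I) = Mul(2, I)
Mul(-2, Add(Function('N')(Function('o')(-3)), -3)) = Mul(-2, Add(Mul(2, 8), -3)) = Mul(-2, Add(16, -3)) = Mul(-2, 13) = -26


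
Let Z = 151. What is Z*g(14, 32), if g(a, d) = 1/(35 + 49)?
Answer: 151/84 ≈ 1.7976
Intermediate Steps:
g(a, d) = 1/84
Z*g(14, 32) = 151*(1/84) = 151/84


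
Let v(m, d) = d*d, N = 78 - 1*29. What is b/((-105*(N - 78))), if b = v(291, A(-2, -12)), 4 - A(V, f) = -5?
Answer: 27/1015 ≈ 0.026601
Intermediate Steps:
N = 49 (N = 78 - 29 = 49)
A(V, f) = 9 (A(V, f) = 4 - 1*(-5) = 4 + 5 = 9)
v(m, d) = d²
b = 81 (b = 9² = 81)
b/((-105*(N - 78))) = 81/((-105*(49 - 78))) = 81/((-105*(-29))) = 81/3045 = 81*(1/3045) = 27/1015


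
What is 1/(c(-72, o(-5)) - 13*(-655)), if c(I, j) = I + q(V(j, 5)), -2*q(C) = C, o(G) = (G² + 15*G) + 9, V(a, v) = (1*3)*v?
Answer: 2/16871 ≈ 0.00011855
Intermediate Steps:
V(a, v) = 3*v
o(G) = 9 + G² + 15*G
q(C) = -C/2
c(I, j) = -15/2 + I (c(I, j) = I - 3*5/2 = I - ½*15 = I - 15/2 = -15/2 + I)
1/(c(-72, o(-5)) - 13*(-655)) = 1/((-15/2 - 72) - 13*(-655)) = 1/(-159/2 + 8515) = 1/(16871/2) = 2/16871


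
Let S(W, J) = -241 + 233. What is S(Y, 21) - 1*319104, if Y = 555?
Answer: -319112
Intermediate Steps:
S(W, J) = -8
S(Y, 21) - 1*319104 = -8 - 1*319104 = -8 - 319104 = -319112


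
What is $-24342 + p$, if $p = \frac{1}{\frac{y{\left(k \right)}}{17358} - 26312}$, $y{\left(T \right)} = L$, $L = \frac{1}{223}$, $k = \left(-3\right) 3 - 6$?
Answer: $- \frac{2479217714237628}{101849384207} \approx -24342.0$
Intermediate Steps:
$k = -15$ ($k = -9 - 6 = -15$)
$L = \frac{1}{223} \approx 0.0044843$
$y{\left(T \right)} = \frac{1}{223}$
$p = - \frac{3870834}{101849384207}$ ($p = \frac{1}{\frac{1}{223 \cdot 17358} - 26312} = \frac{1}{\frac{1}{223} \cdot \frac{1}{17358} - 26312} = \frac{1}{\frac{1}{3870834} - 26312} = \frac{1}{- \frac{101849384207}{3870834}} = - \frac{3870834}{101849384207} \approx -3.8005 \cdot 10^{-5}$)
$-24342 + p = -24342 - \frac{3870834}{101849384207} = - \frac{2479217714237628}{101849384207}$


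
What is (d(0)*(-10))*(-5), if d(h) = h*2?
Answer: 0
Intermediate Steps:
d(h) = 2*h
(d(0)*(-10))*(-5) = ((2*0)*(-10))*(-5) = (0*(-10))*(-5) = 0*(-5) = 0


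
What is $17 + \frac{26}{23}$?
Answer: $\frac{417}{23} \approx 18.13$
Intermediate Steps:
$17 + \frac{26}{23} = \frac{417}{23}$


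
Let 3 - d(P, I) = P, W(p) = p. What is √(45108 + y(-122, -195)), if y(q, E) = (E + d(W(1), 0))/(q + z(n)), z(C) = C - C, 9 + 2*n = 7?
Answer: √671411018/122 ≈ 212.39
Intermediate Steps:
n = -1 (n = -9/2 + (½)*7 = -9/2 + 7/2 = -1)
d(P, I) = 3 - P
z(C) = 0
y(q, E) = (2 + E)/q (y(q, E) = (E + (3 - 1*1))/(q + 0) = (E + (3 - 1))/q = (E + 2)/q = (2 + E)/q)
√(45108 + y(-122, -195)) = √(45108 + (2 - 195)/(-122)) = √(45108 - 1/122*(-193)) = √(45108 + 193/122) = √(5503369/122) = √671411018/122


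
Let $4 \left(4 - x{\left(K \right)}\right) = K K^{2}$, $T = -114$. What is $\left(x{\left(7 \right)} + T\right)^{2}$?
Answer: $\frac{613089}{16} \approx 38318.0$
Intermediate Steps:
$x{\left(K \right)} = 4 - \frac{K^{3}}{4}$ ($x{\left(K \right)} = 4 - \frac{K K^{2}}{4} = 4 - \frac{K^{3}}{4}$)
$\left(x{\left(7 \right)} + T\right)^{2} = \left(\left(4 - \frac{7^{3}}{4}\right) - 114\right)^{2} = \left(\left(4 - \frac{343}{4}\right) - 114\right)^{2} = \left(- \frac{327}{4} - 114\right)^{2} = \left(- \frac{783}{4}\right)^{2} = \frac{613089}{16}$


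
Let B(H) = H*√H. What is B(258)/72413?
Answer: 258*√258/72413 ≈ 0.057229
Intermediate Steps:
B(H) = H^(3/2)
B(258)/72413 = 258^(3/2)/72413 = (258*√258)*(1/72413) = 258*√258/72413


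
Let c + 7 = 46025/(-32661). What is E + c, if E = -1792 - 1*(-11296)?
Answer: 310135492/32661 ≈ 9495.6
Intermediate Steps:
c = -274652/32661 (c = -7 + 46025/(-32661) = -7 + 46025*(-1/32661) = -7 - 46025/32661 = -274652/32661 ≈ -8.4092)
E = 9504 (E = -1792 + 11296 = 9504)
E + c = 9504 - 274652/32661 = 310135492/32661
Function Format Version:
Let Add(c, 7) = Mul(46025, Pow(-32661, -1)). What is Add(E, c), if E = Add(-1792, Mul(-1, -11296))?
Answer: Rational(310135492, 32661) ≈ 9495.6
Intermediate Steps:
c = Rational(-274652, 32661) (c = Add(-7, Mul(46025, Pow(-32661, -1))) = Add(-7, Mul(46025, Rational(-1, 32661))) = Add(-7, Rational(-46025, 32661)) = Rational(-274652, 32661) ≈ -8.4092)
E = 9504 (E = Add(-1792, 11296) = 9504)
Add(E, c) = Add(9504, Rational(-274652, 32661)) = Rational(310135492, 32661)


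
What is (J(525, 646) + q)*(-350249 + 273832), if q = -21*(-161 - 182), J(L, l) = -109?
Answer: -542102198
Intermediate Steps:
q = 7203 (q = -21*(-343) = 7203)
(J(525, 646) + q)*(-350249 + 273832) = (-109 + 7203)*(-350249 + 273832) = 7094*(-76417) = -542102198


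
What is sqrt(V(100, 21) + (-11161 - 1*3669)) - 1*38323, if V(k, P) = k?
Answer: -38323 + I*sqrt(14730) ≈ -38323.0 + 121.37*I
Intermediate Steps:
sqrt(V(100, 21) + (-11161 - 1*3669)) - 1*38323 = sqrt(100 + (-11161 - 1*3669)) - 1*38323 = sqrt(100 + (-11161 - 3669)) - 38323 = sqrt(100 - 14830) - 38323 = sqrt(-14730) - 38323 = I*sqrt(14730) - 38323 = -38323 + I*sqrt(14730)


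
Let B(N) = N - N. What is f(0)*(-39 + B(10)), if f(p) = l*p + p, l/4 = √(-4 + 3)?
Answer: 0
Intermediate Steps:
B(N) = 0
l = 4*I (l = 4*√(-4 + 3) = 4*√(-1) = 4*I ≈ 4.0*I)
f(p) = p + 4*I*p (f(p) = (4*I)*p + p = 4*I*p + p = p + 4*I*p)
f(0)*(-39 + B(10)) = (0*(1 + 4*I))*(-39 + 0) = 0*(-39) = 0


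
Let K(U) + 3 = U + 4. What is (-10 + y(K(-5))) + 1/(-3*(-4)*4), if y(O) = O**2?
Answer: 289/48 ≈ 6.0208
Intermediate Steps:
K(U) = 1 + U (K(U) = -3 + (U + 4) = -3 + (4 + U) = 1 + U)
(-10 + y(K(-5))) + 1/(-3*(-4)*4) = (-10 + (1 - 5)**2) + 1/(-3*(-4)*4) = (-10 + (-4)**2) + 1/(12*4) = (-10 + 16) + 1/48 = 6 + 1/48 = 289/48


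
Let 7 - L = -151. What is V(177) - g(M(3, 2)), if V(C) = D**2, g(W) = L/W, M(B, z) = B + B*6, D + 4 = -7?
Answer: 2383/21 ≈ 113.48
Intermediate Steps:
L = 158 (L = 7 - 1*(-151) = 7 + 151 = 158)
D = -11 (D = -4 - 7 = -11)
M(B, z) = 7*B (M(B, z) = B + 6*B = 7*B)
g(W) = 158/W
V(C) = 121 (V(C) = (-11)**2 = 121)
V(177) - g(M(3, 2)) = 121 - 158/(7*3) = 121 - 158/21 = 2383/21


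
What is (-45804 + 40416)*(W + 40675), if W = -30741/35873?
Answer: -7861649841192/35873 ≈ -2.1915e+8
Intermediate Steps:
W = -30741/35873 (W = -30741*1/35873 = -30741/35873 ≈ -0.85694)
(-45804 + 40416)*(W + 40675) = (-45804 + 40416)*(-30741/35873 + 40675) = -5388*1459103534/35873 = -7861649841192/35873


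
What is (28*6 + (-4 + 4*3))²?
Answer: 30976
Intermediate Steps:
(28*6 + (-4 + 4*3))² = (168 + (-4 + 12))² = (168 + 8)² = 176² = 30976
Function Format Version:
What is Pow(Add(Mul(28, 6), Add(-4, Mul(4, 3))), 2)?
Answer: 30976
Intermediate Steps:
Pow(Add(Mul(28, 6), Add(-4, Mul(4, 3))), 2) = Pow(Add(168, Add(-4, 12)), 2) = Pow(Add(168, 8), 2) = Pow(176, 2) = 30976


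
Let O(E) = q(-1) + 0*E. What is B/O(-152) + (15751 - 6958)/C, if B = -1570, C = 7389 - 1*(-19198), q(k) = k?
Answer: 41750383/26587 ≈ 1570.3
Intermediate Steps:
C = 26587 (C = 7389 + 19198 = 26587)
O(E) = -1 (O(E) = -1 + 0*E = -1 + 0 = -1)
B/O(-152) + (15751 - 6958)/C = -1570/(-1) + (15751 - 6958)/26587 = -1570*(-1) + 8793*(1/26587) = 1570 + 8793/26587 = 41750383/26587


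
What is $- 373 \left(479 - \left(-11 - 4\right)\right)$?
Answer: $-184262$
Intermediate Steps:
$- 373 \left(479 - \left(-11 - 4\right)\right) = - 373 \left(479 - -15\right) = - 373 \left(479 + 15\right) = \left(-373\right) 494 = -184262$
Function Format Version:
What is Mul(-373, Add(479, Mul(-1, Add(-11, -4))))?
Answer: -184262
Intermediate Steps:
Mul(-373, Add(479, Mul(-1, Add(-11, -4)))) = Mul(-373, Add(479, Mul(-1, -15))) = Mul(-373, Add(479, 15)) = Mul(-373, 494) = -184262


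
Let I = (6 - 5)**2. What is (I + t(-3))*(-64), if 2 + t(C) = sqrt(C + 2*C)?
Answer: 64 - 192*I ≈ 64.0 - 192.0*I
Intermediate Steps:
I = 1 (I = 1**2 = 1)
t(C) = -2 + sqrt(3)*sqrt(C) (t(C) = -2 + sqrt(C + 2*C) = -2 + sqrt(3*C) = -2 + sqrt(3)*sqrt(C))
(I + t(-3))*(-64) = (1 + (-2 + sqrt(3)*sqrt(-3)))*(-64) = (1 + (-2 + sqrt(3)*(I*sqrt(3))))*(-64) = (1 + (-2 + 3*I))*(-64) = (-1 + 3*I)*(-64) = 64 - 192*I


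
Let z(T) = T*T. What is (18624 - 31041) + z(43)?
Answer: -10568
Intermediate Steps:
z(T) = T²
(18624 - 31041) + z(43) = (18624 - 31041) + 43² = -12417 + 1849 = -10568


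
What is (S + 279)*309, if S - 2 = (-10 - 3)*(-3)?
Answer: 98880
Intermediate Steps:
S = 41 (S = 2 + (-10 - 3)*(-3) = 2 - 13*(-3) = 2 + 39 = 41)
(S + 279)*309 = (41 + 279)*309 = 320*309 = 98880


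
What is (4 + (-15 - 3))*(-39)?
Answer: 546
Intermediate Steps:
(4 + (-15 - 3))*(-39) = (4 - 18)*(-39) = -14*(-39) = 546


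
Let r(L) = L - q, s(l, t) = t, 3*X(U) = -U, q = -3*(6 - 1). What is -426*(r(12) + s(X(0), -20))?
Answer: -2982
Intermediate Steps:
q = -15 (q = -3*5 = -15)
X(U) = -U/3 (X(U) = (-U)/3 = -U/3)
r(L) = 15 + L (r(L) = L - 1*(-15) = L + 15 = 15 + L)
-426*(r(12) + s(X(0), -20)) = -426*((15 + 12) - 20) = -426*(27 - 20) = -426*7 = -2982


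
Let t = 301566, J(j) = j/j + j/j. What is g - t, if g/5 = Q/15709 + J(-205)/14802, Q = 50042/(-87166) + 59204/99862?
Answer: -76297218176922302251702/253003383502642857 ≈ -3.0157e+5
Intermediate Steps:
J(j) = 2 (J(j) = 1 + 1 = 2)
Q = 40820415/2176142773 (Q = 50042*(-1/87166) + 59204*(1/99862) = -25021/43583 + 29602/49931 = 40820415/2176142773 ≈ 0.018758)
g = 172435693562360/253003383502642857 (g = 5*((40820415/2176142773)/15709 + 2/14802) = 5*((40820415/2176142773)*(1/15709) + 2*(1/14802)) = 5*(40820415/34185026821057 + 1/7401) = 5*(34487138712472/253003383502642857) = 172435693562360/253003383502642857 ≈ 0.00068155)
g - t = 172435693562360/253003383502642857 - 1*301566 = 172435693562360/253003383502642857 - 301566 = -76297218176922302251702/253003383502642857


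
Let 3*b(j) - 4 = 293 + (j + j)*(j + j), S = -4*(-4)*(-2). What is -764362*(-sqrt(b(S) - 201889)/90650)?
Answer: 382181*I*sqrt(1803822)/135975 ≈ 3774.9*I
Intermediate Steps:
S = -32 (S = 16*(-2) = -32)
b(j) = 99 + 4*j**2/3 (b(j) = 4/3 + (293 + (j + j)*(j + j))/3 = 4/3 + (293 + (2*j)*(2*j))/3 = 4/3 + (293 + 4*j**2)/3 = 4/3 + (293/3 + 4*j**2/3) = 99 + 4*j**2/3)
-764362*(-sqrt(b(S) - 201889)/90650) = -764362*(-sqrt((99 + (4/3)*(-32)**2) - 201889)/90650) = -764362*(-sqrt((99 + (4/3)*1024) - 201889)/90650) = -764362*(-sqrt((99 + 4096/3) - 201889)/90650) = -764362*(-sqrt(4393/3 - 201889)/90650) = -764362*(-I*sqrt(1803822)/271950) = -(-382181)*I*sqrt(1803822)/135975 = 382181*I*sqrt(1803822)/135975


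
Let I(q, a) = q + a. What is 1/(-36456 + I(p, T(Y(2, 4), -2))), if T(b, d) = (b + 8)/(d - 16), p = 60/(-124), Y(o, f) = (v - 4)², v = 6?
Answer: -93/3390515 ≈ -2.7429e-5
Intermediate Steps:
Y(o, f) = 4 (Y(o, f) = (6 - 4)² = 2² = 4)
p = -15/31 (p = 60*(-1/124) = -15/31 ≈ -0.48387)
T(b, d) = (8 + b)/(-16 + d)
I(q, a) = a + q
1/(-36456 + I(p, T(Y(2, 4), -2))) = 1/(-36456 + ((8 + 4)/(-16 - 2) - 15/31)) = 1/(-36456 + (12/(-18) - 15/31)) = 1/(-36456 + (-1/18*12 - 15/31)) = 1/(-36456 + (-⅔ - 15/31)) = 1/(-36456 - 107/93) = 1/(-3390515/93) = -93/3390515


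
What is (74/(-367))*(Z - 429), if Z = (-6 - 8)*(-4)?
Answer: 27602/367 ≈ 75.210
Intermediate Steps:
Z = 56 (Z = -14*(-4) = 56)
(74/(-367))*(Z - 429) = (74/(-367))*(56 - 429) = (74*(-1/367))*(-373) = -74/367*(-373) = 27602/367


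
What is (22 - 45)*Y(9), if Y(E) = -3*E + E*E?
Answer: -1242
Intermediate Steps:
Y(E) = E² - 3*E (Y(E) = -3*E + E² = E² - 3*E)
(22 - 45)*Y(9) = (22 - 45)*(9*(-3 + 9)) = -207*6 = -23*54 = -1242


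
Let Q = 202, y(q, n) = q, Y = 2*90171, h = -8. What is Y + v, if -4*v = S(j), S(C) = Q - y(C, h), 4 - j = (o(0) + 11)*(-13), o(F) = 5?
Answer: 360689/2 ≈ 1.8034e+5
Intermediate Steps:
Y = 180342
j = 212 (j = 4 - (5 + 11)*(-13) = 4 - 16*(-13) = 4 - 1*(-208) = 4 + 208 = 212)
S(C) = 202 - C
v = 5/2 (v = -(202 - 1*212)/4 = -(202 - 212)/4 = -¼*(-10) = 5/2 ≈ 2.5000)
Y + v = 180342 + 5/2 = 360689/2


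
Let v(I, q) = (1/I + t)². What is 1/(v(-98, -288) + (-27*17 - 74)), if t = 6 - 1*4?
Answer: -9604/5080907 ≈ -0.0018902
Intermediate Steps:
t = 2 (t = 6 - 4 = 2)
v(I, q) = (2 + 1/I)² (v(I, q) = (1/I + 2)² = (2 + 1/I)²)
1/(v(-98, -288) + (-27*17 - 74)) = 1/((1 + 2*(-98))²/(-98)² + (-27*17 - 74)) = 1/((1 - 196)²/9604 + (-459 - 74)) = 1/((1/9604)*(-195)² - 533) = 1/((1/9604)*38025 - 533) = 1/(38025/9604 - 533) = 1/(-5080907/9604) = -9604/5080907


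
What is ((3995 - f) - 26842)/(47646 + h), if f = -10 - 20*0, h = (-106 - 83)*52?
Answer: -22837/37818 ≈ -0.60387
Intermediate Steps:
h = -9828 (h = -189*52 = -9828)
f = -10 (f = -10 + 0 = -10)
((3995 - f) - 26842)/(47646 + h) = ((3995 - 1*(-10)) - 26842)/(47646 - 9828) = ((3995 + 10) - 26842)/37818 = (4005 - 26842)*(1/37818) = -22837*1/37818 = -22837/37818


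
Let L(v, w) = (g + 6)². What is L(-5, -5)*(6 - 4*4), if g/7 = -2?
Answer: -640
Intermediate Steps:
g = -14 (g = 7*(-2) = -14)
L(v, w) = 64 (L(v, w) = (-14 + 6)² = (-8)² = 64)
L(-5, -5)*(6 - 4*4) = 64*(6 - 4*4) = 64*(6 - 16) = 64*(-10) = -640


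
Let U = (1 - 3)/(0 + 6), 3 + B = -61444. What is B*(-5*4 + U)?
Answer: 3748267/3 ≈ 1.2494e+6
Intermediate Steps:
B = -61447 (B = -3 - 61444 = -61447)
U = -1/3 (U = -2/6 = -2*1/6 = -1/3 ≈ -0.33333)
B*(-5*4 + U) = -61447*(-5*4 - 1/3) = -61447*(-20 - 1/3) = -61447*(-61/3) = 3748267/3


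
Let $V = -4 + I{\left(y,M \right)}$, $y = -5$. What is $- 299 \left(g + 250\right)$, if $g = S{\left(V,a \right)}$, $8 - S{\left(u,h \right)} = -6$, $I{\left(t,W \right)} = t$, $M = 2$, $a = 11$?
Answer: $-78936$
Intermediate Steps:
$V = -9$ ($V = -4 - 5 = -9$)
$S{\left(u,h \right)} = 14$ ($S{\left(u,h \right)} = 8 - -6 = 8 + 6 = 14$)
$g = 14$
$- 299 \left(g + 250\right) = - 299 \left(14 + 250\right) = \left(-299\right) 264 = -78936$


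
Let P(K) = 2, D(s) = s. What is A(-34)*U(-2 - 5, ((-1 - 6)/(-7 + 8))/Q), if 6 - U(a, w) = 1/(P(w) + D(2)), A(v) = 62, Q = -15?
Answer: 713/2 ≈ 356.50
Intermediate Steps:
U(a, w) = 23/4 (U(a, w) = 6 - 1/(2 + 2) = 6 - 1/4 = 6 - 1*¼ = 6 - ¼ = 23/4)
A(-34)*U(-2 - 5, ((-1 - 6)/(-7 + 8))/Q) = 62*(23/4) = 713/2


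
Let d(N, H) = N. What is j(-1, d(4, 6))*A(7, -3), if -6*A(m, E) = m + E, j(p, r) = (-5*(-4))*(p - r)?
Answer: 200/3 ≈ 66.667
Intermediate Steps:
j(p, r) = -20*r + 20*p (j(p, r) = 20*(p - r) = -20*r + 20*p)
A(m, E) = -E/6 - m/6 (A(m, E) = -(m + E)/6 = -(E + m)/6 = -E/6 - m/6)
j(-1, d(4, 6))*A(7, -3) = (-20*4 + 20*(-1))*(-⅙*(-3) - ⅙*7) = (-80 - 20)*(½ - 7/6) = -100*(-⅔) = 200/3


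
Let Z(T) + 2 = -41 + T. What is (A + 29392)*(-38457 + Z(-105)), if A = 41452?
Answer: -2734932620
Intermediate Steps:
Z(T) = -43 + T (Z(T) = -2 + (-41 + T) = -43 + T)
(A + 29392)*(-38457 + Z(-105)) = (41452 + 29392)*(-38457 + (-43 - 105)) = 70844*(-38457 - 148) = 70844*(-38605) = -2734932620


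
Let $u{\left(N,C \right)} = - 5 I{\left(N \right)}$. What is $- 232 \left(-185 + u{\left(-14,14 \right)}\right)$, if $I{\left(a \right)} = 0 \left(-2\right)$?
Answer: $42920$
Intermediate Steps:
$I{\left(a \right)} = 0$
$u{\left(N,C \right)} = 0$ ($u{\left(N,C \right)} = \left(-5\right) 0 = 0$)
$- 232 \left(-185 + u{\left(-14,14 \right)}\right) = - 232 \left(-185 + 0\right) = \left(-232\right) \left(-185\right) = 42920$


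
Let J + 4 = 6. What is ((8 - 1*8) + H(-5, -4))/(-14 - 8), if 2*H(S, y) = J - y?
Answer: -3/22 ≈ -0.13636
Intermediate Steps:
J = 2 (J = -4 + 6 = 2)
H(S, y) = 1 - y/2 (H(S, y) = (2 - y)/2 = 1 - y/2)
((8 - 1*8) + H(-5, -4))/(-14 - 8) = ((8 - 1*8) + (1 - ½*(-4)))/(-14 - 8) = ((8 - 8) + (1 + 2))/(-22) = (0 + 3)*(-1/22) = 3*(-1/22) = -3/22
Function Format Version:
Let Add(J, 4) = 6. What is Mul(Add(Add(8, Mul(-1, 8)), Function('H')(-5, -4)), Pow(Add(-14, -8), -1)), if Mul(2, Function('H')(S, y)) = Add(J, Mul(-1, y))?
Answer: Rational(-3, 22) ≈ -0.13636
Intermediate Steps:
J = 2 (J = Add(-4, 6) = 2)
Function('H')(S, y) = Add(1, Mul(Rational(-1, 2), y)) (Function('H')(S, y) = Mul(Rational(1, 2), Add(2, Mul(-1, y))) = Add(1, Mul(Rational(-1, 2), y)))
Mul(Add(Add(8, Mul(-1, 8)), Function('H')(-5, -4)), Pow(Add(-14, -8), -1)) = Mul(Add(Add(8, Mul(-1, 8)), Add(1, Mul(Rational(-1, 2), -4))), Pow(Add(-14, -8), -1)) = Mul(Add(Add(8, -8), Add(1, 2)), Pow(-22, -1)) = Mul(Add(0, 3), Rational(-1, 22)) = Mul(3, Rational(-1, 22)) = Rational(-3, 22)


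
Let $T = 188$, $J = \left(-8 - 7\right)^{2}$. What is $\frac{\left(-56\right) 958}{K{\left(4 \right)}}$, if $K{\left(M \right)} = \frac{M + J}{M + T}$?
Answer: $- \frac{10300416}{229} \approx -44980.0$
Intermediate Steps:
$J = 225$ ($J = \left(-15\right)^{2} = 225$)
$K{\left(M \right)} = \frac{225 + M}{188 + M}$ ($K{\left(M \right)} = \frac{M + 225}{M + 188} = \frac{225 + M}{188 + M}$)
$\frac{\left(-56\right) 958}{K{\left(4 \right)}} = \frac{\left(-56\right) 958}{\frac{1}{188 + 4} \left(225 + 4\right)} = - \frac{53648}{\frac{1}{192} \cdot 229} = - \frac{53648}{\frac{229}{192}} = \left(-53648\right) \frac{192}{229} = - \frac{10300416}{229}$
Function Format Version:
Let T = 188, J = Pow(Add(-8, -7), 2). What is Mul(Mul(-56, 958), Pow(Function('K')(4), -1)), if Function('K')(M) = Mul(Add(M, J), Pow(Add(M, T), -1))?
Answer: Rational(-10300416, 229) ≈ -44980.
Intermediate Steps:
J = 225 (J = Pow(-15, 2) = 225)
Function('K')(M) = Mul(Pow(Add(188, M), -1), Add(225, M)) (Function('K')(M) = Mul(Add(M, 225), Pow(Add(M, 188), -1)) = Mul(Add(225, M), Pow(Add(188, M), -1)) = Mul(Pow(Add(188, M), -1), Add(225, M)))
Mul(Mul(-56, 958), Pow(Function('K')(4), -1)) = Mul(Mul(-56, 958), Pow(Mul(Pow(Add(188, 4), -1), Add(225, 4)), -1)) = Mul(-53648, Pow(Mul(Pow(192, -1), 229), -1)) = Mul(-53648, Pow(Mul(Rational(1, 192), 229), -1)) = Mul(-53648, Pow(Rational(229, 192), -1)) = Mul(-53648, Rational(192, 229)) = Rational(-10300416, 229)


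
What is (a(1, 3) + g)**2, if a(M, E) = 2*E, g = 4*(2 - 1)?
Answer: 100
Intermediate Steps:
g = 4 (g = 4*1 = 4)
(a(1, 3) + g)**2 = (2*3 + 4)**2 = (6 + 4)**2 = 10**2 = 100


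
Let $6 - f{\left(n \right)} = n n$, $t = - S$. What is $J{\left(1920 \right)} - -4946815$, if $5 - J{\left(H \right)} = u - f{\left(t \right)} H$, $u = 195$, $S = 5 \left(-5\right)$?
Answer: $3758145$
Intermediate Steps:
$S = -25$
$t = 25$ ($t = \left(-1\right) \left(-25\right) = 25$)
$f{\left(n \right)} = 6 - n^{2}$ ($f{\left(n \right)} = 6 - n n = 6 - n^{2}$)
$J{\left(H \right)} = -190 - 619 H$ ($J{\left(H \right)} = 5 - \left(195 - \left(6 - 25^{2}\right) H\right) = 5 - \left(195 - \left(6 - 625\right) H\right) = 5 - \left(195 - - 619 H\right) = 5 - \left(195 + 619 H\right) = -190 - 619 H$)
$J{\left(1920 \right)} - -4946815 = \left(-190 - 1188480\right) - -4946815 = \left(-190 - 1188480\right) + 4946815 = -1188670 + 4946815 = 3758145$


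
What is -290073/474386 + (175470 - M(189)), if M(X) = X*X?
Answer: 66294679041/474386 ≈ 1.3975e+5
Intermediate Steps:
M(X) = X**2
-290073/474386 + (175470 - M(189)) = -290073/474386 + (175470 - 1*189**2) = -290073*1/474386 + (175470 - 1*35721) = -290073/474386 + (175470 - 35721) = -290073/474386 + 139749 = 66294679041/474386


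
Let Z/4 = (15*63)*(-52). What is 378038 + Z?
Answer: 181478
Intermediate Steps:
Z = -196560 (Z = 4*((15*63)*(-52)) = 4*(945*(-52)) = 4*(-49140) = -196560)
378038 + Z = 378038 - 196560 = 181478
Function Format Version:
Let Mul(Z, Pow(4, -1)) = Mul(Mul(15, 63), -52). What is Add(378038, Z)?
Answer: 181478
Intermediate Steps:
Z = -196560 (Z = Mul(4, Mul(Mul(15, 63), -52)) = Mul(4, Mul(945, -52)) = Mul(4, -49140) = -196560)
Add(378038, Z) = Add(378038, -196560) = 181478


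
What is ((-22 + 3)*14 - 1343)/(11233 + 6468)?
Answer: -1609/17701 ≈ -0.090899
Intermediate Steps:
((-22 + 3)*14 - 1343)/(11233 + 6468) = (-19*14 - 1343)/17701 = (-266 - 1343)*(1/17701) = -1609*1/17701 = -1609/17701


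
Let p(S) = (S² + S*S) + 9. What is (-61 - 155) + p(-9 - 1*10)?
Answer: 515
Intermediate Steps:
p(S) = 9 + 2*S² (p(S) = (S² + S²) + 9 = 2*S² + 9 = 9 + 2*S²)
(-61 - 155) + p(-9 - 1*10) = (-61 - 155) + (9 + 2*(-9 - 1*10)²) = -216 + (9 + 2*(-9 - 10)²) = -216 + (9 + 2*(-19)²) = -216 + (9 + 2*361) = -216 + (9 + 722) = -216 + 731 = 515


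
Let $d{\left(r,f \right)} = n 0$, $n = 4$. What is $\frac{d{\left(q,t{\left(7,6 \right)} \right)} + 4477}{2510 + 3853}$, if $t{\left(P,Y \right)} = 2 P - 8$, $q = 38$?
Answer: $\frac{4477}{6363} \approx 0.7036$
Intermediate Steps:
$t{\left(P,Y \right)} = -8 + 2 P$
$d{\left(r,f \right)} = 0$ ($d{\left(r,f \right)} = 4 \cdot 0 = 0$)
$\frac{d{\left(q,t{\left(7,6 \right)} \right)} + 4477}{2510 + 3853} = \frac{0 + 4477}{2510 + 3853} = \frac{4477}{6363}$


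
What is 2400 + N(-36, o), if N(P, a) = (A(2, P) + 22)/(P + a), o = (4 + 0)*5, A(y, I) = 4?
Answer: 19187/8 ≈ 2398.4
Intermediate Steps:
o = 20 (o = 4*5 = 20)
N(P, a) = 26/(P + a) (N(P, a) = (4 + 22)/(P + a) = 26/(P + a))
2400 + N(-36, o) = 2400 + 26/(-36 + 20) = 2400 + 26/(-16) = 2400 + 26*(-1/16) = 2400 - 13/8 = 19187/8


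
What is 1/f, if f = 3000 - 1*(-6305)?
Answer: 1/9305 ≈ 0.00010747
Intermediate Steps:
f = 9305 (f = 3000 + 6305 = 9305)
1/f = 1/9305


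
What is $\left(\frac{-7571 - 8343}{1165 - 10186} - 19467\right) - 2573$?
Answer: $- \frac{198806926}{9021} \approx -22038.0$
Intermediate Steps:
$\left(\frac{-7571 - 8343}{1165 - 10186} - 19467\right) - 2573 = \left(- \frac{15914}{-9021} - 19467\right) - 2573 = \left(\left(-15914\right) \left(- \frac{1}{9021}\right) - 19467\right) - 2573 = \left(\frac{15914}{9021} - 19467\right) - 2573 = - \frac{175595893}{9021} - 2573 = - \frac{198806926}{9021}$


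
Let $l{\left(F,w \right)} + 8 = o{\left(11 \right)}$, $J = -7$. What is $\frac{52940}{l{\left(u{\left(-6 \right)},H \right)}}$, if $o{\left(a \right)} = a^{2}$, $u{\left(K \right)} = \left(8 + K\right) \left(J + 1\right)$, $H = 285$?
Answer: $\frac{52940}{113} \approx 468.5$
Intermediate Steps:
$u{\left(K \right)} = -48 - 6 K$ ($u{\left(K \right)} = \left(8 + K\right) \left(-7 + 1\right) = \left(8 + K\right) \left(-6\right) = -48 - 6 K$)
$l{\left(F,w \right)} = 113$ ($l{\left(F,w \right)} = -8 + 11^{2} = -8 + 121 = 113$)
$\frac{52940}{l{\left(u{\left(-6 \right)},H \right)}} = \frac{52940}{113}$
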